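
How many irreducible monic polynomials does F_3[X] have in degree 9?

2184

x^(3^9) − x is the product of all monic irreducibles of degree dividing 9; Möbius inversion gives N = (1/9) Σ μ(9/d)·3^d.
Divisors of 9: 1, 3, 9; μ(9/d) for each: 0, -1, 1.
Σ = − 3^3 + 3^9 = 19656.
N = 19656/9 = 2184.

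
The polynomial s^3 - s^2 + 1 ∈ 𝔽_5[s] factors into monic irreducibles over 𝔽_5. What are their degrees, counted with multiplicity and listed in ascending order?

Write h(s) = s^3 - s^2 + 1.
Roots in 𝔽_5: h(0) = 1; h(1) = 1; h(2) = 0 → root; h(3) = 4; h(4) = 4.
Linear factors from roots: (s - 2).
Complete factorization: h(s) = (s - 2)·(s^2 + s + 2).
Factor degrees with multiplicity: 1 + 2 = 3.

1, 2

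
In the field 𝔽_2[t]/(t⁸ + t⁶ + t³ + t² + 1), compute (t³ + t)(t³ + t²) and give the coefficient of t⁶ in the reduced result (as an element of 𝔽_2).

1

Multiply in 𝔽_2[t]: (t³ + t)·(t³ + t²) = t⁶ + t⁵ + t⁴ + t³.
Reduced: t⁶ + t⁵ + t⁴ + t³.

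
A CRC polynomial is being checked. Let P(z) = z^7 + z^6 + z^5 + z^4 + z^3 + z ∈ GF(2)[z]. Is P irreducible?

Check for roots in GF(2): P(0) = 0 → root; P(1) = 0 → root.
P(0) = 0, so (z) divides P(z); P is reducible.

No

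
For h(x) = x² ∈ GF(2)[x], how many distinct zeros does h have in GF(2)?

1

Evaluate at each of the 2 elements of GF(2):
h(0) = 0 → root; h(1) = 1.
Roots: {0}.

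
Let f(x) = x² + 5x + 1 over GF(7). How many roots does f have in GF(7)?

Evaluate at each of the 7 elements of GF(7):
f(0) = 1; f(1) = 0 → root; f(2) = 1; f(3) = 4; f(4) = 2; f(5) = 2; f(6) = 4.
Roots: {1}.

1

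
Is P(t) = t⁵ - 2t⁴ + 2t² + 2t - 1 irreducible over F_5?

Check for roots in F_5: P(0) = 4; P(1) = 2; P(2) = 1; P(3) = 4; P(4) = 1.
No roots, so no linear factors.
Degree-2 irreducible divisors: test the 10 monic irreducibles of degree 2 over GF(5).
None of them divide P (all give nonzero remainder).
No irreducible factor of degree ≤ 2 exists, so P is irreducible over GF(5).

Yes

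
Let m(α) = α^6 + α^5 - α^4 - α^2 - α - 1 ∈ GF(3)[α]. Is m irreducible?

Check for roots in GF(3): m(0) = 2; m(1) = 1; m(2) = 1.
No roots, so no linear factors.
Monic irreducibles of degree 2 over GF(3): α^2 + 1, α^2 + α - 1, α^2 - α - 1.
None of them divide m (all give nonzero remainder).
Degree-3 irreducible divisors: test the 8 monic irreducibles of degree 3 over GF(3).
None of them divide m (all give nonzero remainder).
No irreducible factor of degree ≤ 3 exists, so m is irreducible over GF(3).

Yes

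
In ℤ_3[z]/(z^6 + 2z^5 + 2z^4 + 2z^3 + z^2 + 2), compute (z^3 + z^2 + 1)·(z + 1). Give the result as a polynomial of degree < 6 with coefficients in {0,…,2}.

Multiply in ℤ_3[z]: (z^3 + z^2 + 1)·(z + 1) = z^4 + 2z^3 + z^2 + z + 1.
Reduced: z^4 + 2z^3 + z^2 + z + 1.

z^4 + 2z^3 + z^2 + z + 1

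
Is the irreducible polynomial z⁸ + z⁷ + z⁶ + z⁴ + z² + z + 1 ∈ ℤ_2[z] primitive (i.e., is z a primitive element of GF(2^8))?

Write f(z) = z⁸ + z⁷ + z⁶ + z⁴ + z² + z + 1.
|GF(2^8)^×| = 2^8 − 1 = 255. Prime factorization: 255 = 3·5·17.
f is primitive ⇔ z has order 255 in GF(2)[z]/(f), i.e. z^(255/q) ≠ 1 for each prime q | 255.
z^(85) mod f = 1
z^(51) mod f = 1
z^(15) mod f = z⁷ + z⁴ + z³ + z² + z.
Since z^(85) = 1, the order of z divides 85 < 255; not primitive.

No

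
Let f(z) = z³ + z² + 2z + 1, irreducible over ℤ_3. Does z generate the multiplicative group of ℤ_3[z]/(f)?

|GF(3^3)^×| = 3^3 − 1 = 26. Prime factorization: 26 = 2·13.
f is primitive ⇔ z has order 26 in GF(3)[z]/(f), i.e. z^(26/q) ≠ 1 for each prime q | 26.
z^(13) mod f = 2.
z^(2) mod f = z².
None equal 1, so z has full order 26; f is primitive.

Yes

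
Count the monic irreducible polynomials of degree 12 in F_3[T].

44220

Gauss's count: N_{3}(12) = (1/12) Σ_{d|12} μ(12/d)·3^d.
Divisors of 12: 1, 2, 3, 4, 6, 12; μ(12/d) for each: 0, 1, 0, -1, -1, 1.
Σ = 3^2 − 3^4 − 3^6 + 3^12 = 530640.
N = 530640/12 = 44220.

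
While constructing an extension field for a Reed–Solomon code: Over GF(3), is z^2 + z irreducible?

No

Write g(z) = z^2 + z.
Check for roots in GF(3): g(0) = 0 → root; g(1) = 2; g(2) = 0 → root.
g(0) = 0, so (z) divides g(z); g is reducible.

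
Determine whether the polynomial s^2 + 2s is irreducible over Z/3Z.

No

Write m(s) = s^2 + 2s.
Check for roots in Z/3Z: m(0) = 0 → root; m(1) = 0 → root; m(2) = 2.
m(0) = 0, so (s) divides m(s); m is reducible.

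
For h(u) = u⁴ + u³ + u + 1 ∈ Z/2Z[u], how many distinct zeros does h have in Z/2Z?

Evaluate at each of the 2 elements of Z/2Z:
h(0) = 1; h(1) = 0 → root.
Roots: {1}.

1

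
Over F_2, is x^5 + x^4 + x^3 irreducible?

No

Write h(x) = x^5 + x^4 + x^3.
Check for roots in F_2: h(0) = 0 → root; h(1) = 1.
h(0) = 0, so (x) divides h(x); h is reducible.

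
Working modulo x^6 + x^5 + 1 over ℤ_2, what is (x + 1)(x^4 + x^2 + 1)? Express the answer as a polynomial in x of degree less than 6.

x^5 + x^4 + x^3 + x^2 + x + 1

Multiply in ℤ_2[x]: (x + 1)·(x^4 + x^2 + 1) = x^5 + x^4 + x^3 + x^2 + x + 1.
Reduced: x^5 + x^4 + x^3 + x^2 + x + 1.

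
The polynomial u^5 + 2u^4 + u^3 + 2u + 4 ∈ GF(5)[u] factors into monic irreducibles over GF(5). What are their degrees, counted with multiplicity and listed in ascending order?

1, 1, 3

Write f(u) = u^5 + 2u^4 + u^3 + 2u + 4.
Roots in GF(5): f(0) = 4; f(1) = 0 → root; f(2) = 0 → root; f(3) = 2; f(4) = 2.
Linear factors from roots: (u + 4), (u + 3).
Complete factorization: f(u) = (u + 3)·(u + 4)·(u^3 + 4u + 2).
Factor degrees with multiplicity: 1 + 1 + 3 = 5.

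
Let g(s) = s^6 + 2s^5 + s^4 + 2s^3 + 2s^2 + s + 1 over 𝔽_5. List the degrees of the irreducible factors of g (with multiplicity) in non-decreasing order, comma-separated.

1, 1, 2, 2

Roots in 𝔽_5: g(0) = 1; g(1) = 0 → root; g(2) = 1; g(3) = 2; g(4) = 0 → root.
Linear factors from roots: (s + 4), (s + 1).
Complete factorization: g(s) = (s + 1)·(s + 4)·(s^2 + 3s + 4)·(s^2 + 4s + 1).
Factor degrees with multiplicity: 1 + 1 + 2 + 2 = 6.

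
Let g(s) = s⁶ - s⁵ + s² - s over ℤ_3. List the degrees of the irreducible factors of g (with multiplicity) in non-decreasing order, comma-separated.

1, 1, 2, 2

Roots in ℤ_3: g(0) = 0 → root; g(1) = 0 → root; g(2) = 1.
Linear factors from roots: (s), (s - 1).
Complete factorization: g(s) = (s)·(s - 1)·(s² + s - 1)·(s² - s - 1).
Factor degrees with multiplicity: 1 + 1 + 2 + 2 = 6.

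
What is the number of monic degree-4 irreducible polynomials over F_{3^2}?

x^(9^4) − x is the product of all monic irreducibles of degree dividing 4; Möbius inversion gives N = (1/4) Σ μ(4/d)·9^d.
Divisors of 4: 1, 2, 4; μ(4/d) for each: 0, -1, 1.
Σ = − 9^2 + 9^4 = 6480.
N = 6480/4 = 1620.

1620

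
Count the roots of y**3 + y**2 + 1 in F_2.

Write h(y) = y**3 + y**2 + 1.
Evaluate at each of the 2 elements of F_2:
h(0) = 1; h(1) = 1.
No element is a root.

0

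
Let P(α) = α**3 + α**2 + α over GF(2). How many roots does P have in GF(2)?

1

Evaluate at each of the 2 elements of GF(2):
P(0) = 0 → root; P(1) = 1.
Roots: {0}.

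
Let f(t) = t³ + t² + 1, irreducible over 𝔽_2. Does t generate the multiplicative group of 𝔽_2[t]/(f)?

|GF(2^3)^×| = 2^3 − 1 = 7. Prime factorization: 7 = 7.
f is primitive ⇔ t has order 7 in GF(2)[t]/(f), i.e. t^(7/q) ≠ 1 for each prime q | 7.
t^(1) mod f = t.
None equal 1, so t has full order 7; f is primitive.

Yes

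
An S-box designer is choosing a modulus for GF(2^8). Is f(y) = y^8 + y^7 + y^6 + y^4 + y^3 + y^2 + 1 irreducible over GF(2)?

Check for roots in GF(2): f(0) = 1; f(1) = 1.
No roots, so no linear factors.
Monic irreducibles of degree 2 over GF(2): y^2 + y + 1.
None of them divide f (all give nonzero remainder).
Monic irreducibles of degree 3 over GF(2): y^3 + y + 1, y^3 + y^2 + 1.
None of them divide f (all give nonzero remainder).
Monic irreducibles of degree 4 over GF(2): y^4 + y + 1, y^4 + y^3 + 1, y^4 + y^3 + y^2 + y + 1.
None of them divide f (all give nonzero remainder).
No irreducible factor of degree ≤ 4 exists, so f is irreducible over GF(2).

Yes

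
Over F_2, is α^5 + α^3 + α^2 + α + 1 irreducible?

Yes

Write f(α) = α^5 + α^3 + α^2 + α + 1.
Check for roots in F_2: f(0) = 1; f(1) = 1.
No roots, so no linear factors.
Monic irreducibles of degree 2 over GF(2): α^2 + α + 1.
None of them divide f (all give nonzero remainder).
No irreducible factor of degree ≤ 2 exists, so f is irreducible over GF(2).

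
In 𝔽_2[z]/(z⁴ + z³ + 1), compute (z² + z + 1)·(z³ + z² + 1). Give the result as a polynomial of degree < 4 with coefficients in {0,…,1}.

z^3

Multiply in 𝔽_2[z]: (z² + z + 1)·(z³ + z² + 1) = z⁵ + z + 1.
Reduce using z⁴ ≡ z³ + 1 (mod z⁴ + z³ + 1).
Reduced: z³.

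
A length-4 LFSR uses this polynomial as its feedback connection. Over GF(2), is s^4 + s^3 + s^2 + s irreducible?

No

Write P(s) = s^4 + s^3 + s^2 + s.
Check for roots in GF(2): P(0) = 0 → root; P(1) = 0 → root.
P(0) = 0, so (s) divides P(s); P is reducible.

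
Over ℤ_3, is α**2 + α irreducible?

No

Write m(α) = α**2 + α.
Check for roots in ℤ_3: m(0) = 0 → root; m(1) = 2; m(2) = 0 → root.
m(0) = 0, so (α) divides m(α); m is reducible.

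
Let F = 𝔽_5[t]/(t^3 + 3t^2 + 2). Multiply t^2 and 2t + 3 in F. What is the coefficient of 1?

1

Multiply in 𝔽_5[t]: (t^2)·(2t + 3) = 2t^3 + 3t^2.
Reduce using t^3 ≡ 2t^2 + 3 (mod t^3 + 3t^2 + 2).
Reduced: 2t^2 + 1.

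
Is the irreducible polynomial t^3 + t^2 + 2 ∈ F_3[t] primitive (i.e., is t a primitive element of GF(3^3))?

Write f(t) = t^3 + t^2 + 2.
|GF(3^3)^×| = 3^3 − 1 = 26. Prime factorization: 26 = 2·13.
f is primitive ⇔ t has order 26 in GF(3)[t]/(f), i.e. t^(26/q) ≠ 1 for each prime q | 26.
t^(13) mod f = 1
t^(2) mod f = t^2.
Since t^(13) = 1, the order of t divides 13 < 26; not primitive.

No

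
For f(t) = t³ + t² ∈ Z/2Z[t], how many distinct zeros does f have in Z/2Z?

2

Evaluate at each of the 2 elements of Z/2Z:
f(0) = 0 → root; f(1) = 0 → root.
Roots: {0, 1}.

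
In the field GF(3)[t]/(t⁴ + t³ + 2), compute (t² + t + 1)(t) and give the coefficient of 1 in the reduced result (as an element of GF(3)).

Multiply in GF(3)[t]: (t² + t + 1)·(t) = t³ + t² + t.
Reduced: t³ + t² + t.

0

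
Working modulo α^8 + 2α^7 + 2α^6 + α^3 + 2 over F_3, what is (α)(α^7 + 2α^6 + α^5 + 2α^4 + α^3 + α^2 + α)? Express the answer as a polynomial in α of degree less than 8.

Multiply in F_3[α]: (α)·(α^7 + 2α^6 + α^5 + 2α^4 + α^3 + α^2 + α) = α^8 + 2α^7 + α^6 + 2α^5 + α^4 + α^3 + α^2.
Reduce using α^8 ≡ α^7 + α^6 + 2α^3 + 1 (mod α^8 + 2α^7 + 2α^6 + α^3 + 2).
Reduced: 2α^6 + 2α^5 + α^4 + α^2 + 1.

2α^6 + 2α^5 + α^4 + α^2 + 1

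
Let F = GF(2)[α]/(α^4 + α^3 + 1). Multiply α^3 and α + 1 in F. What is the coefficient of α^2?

Multiply in GF(2)[α]: (α^3)·(α + 1) = α^4 + α^3.
Reduce using α^4 ≡ α^3 + 1 (mod α^4 + α^3 + 1).
Reduced: 1.

0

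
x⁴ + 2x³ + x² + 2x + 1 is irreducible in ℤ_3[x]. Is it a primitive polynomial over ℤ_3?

No

Write f(x) = x⁴ + 2x³ + x² + 2x + 1.
|GF(3^4)^×| = 3^4 − 1 = 80. Prime factorization: 80 = 2^4·5.
f is primitive ⇔ x has order 80 in GF(3)[x]/(f), i.e. x^(80/q) ≠ 1 for each prime q | 80.
x^(40) mod f = 1
x^(16) mod f = 2x.
Since x^(40) = 1, the order of x divides 40 < 80; not primitive.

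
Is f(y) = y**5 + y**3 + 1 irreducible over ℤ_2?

Yes

Check for roots in ℤ_2: f(0) = 1; f(1) = 1.
No roots, so no linear factors.
Monic irreducibles of degree 2 over GF(2): y**2 + y + 1.
None of them divide f (all give nonzero remainder).
No irreducible factor of degree ≤ 2 exists, so f is irreducible over GF(2).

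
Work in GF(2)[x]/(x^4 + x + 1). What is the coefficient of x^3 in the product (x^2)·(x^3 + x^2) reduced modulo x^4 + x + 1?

Multiply in GF(2)[x]: (x^2)·(x^3 + x^2) = x^5 + x^4.
Reduce using x^4 ≡ x + 1 (mod x^4 + x + 1).
Reduced: x^2 + 1.

0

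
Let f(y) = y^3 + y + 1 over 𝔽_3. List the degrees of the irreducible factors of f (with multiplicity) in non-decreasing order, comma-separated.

Roots in 𝔽_3: f(0) = 1; f(1) = 0 → root; f(2) = 2.
Linear factors from roots: (y - 1).
Complete factorization: f(y) = (y - 1)·(y^2 + y - 1).
Factor degrees with multiplicity: 1 + 2 = 3.

1, 2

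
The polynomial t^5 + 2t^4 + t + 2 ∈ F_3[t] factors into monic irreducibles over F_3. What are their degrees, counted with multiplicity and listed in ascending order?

Write g(t) = t^5 + 2t^4 + t + 2.
Roots in F_3: g(0) = 2; g(1) = 0 → root; g(2) = 2.
Linear factors from roots: (t + 2).
Complete factorization: g(t) = (t + 2)·(t^2 + t + 2)·(t^2 + 2t + 2).
Factor degrees with multiplicity: 1 + 2 + 2 = 5.

1, 2, 2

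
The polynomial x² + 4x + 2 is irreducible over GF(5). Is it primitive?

Yes

Write f(x) = x² + 4x + 2.
|GF(5^2)^×| = 5^2 − 1 = 24. Prime factorization: 24 = 2^3·3.
f is primitive ⇔ x has order 24 in GF(5)[x]/(f), i.e. x^(24/q) ≠ 1 for each prime q | 24.
x^(12) mod f = 4.
x^(8) mod f = 2x + 1.
None equal 1, so x has full order 24; f is primitive.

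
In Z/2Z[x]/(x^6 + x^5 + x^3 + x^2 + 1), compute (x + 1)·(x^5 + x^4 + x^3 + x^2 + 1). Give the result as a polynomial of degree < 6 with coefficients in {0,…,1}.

x^5 + x^3 + x

Multiply in Z/2Z[x]: (x + 1)·(x^5 + x^4 + x^3 + x^2 + 1) = x^6 + x^2 + x + 1.
Reduce using x^6 ≡ x^5 + x^3 + x^2 + 1 (mod x^6 + x^5 + x^3 + x^2 + 1).
Reduced: x^5 + x^3 + x.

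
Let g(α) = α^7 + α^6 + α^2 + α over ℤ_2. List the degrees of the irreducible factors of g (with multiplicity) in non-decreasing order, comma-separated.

1, 1, 1, 4

Roots in ℤ_2: g(0) = 0 → root; g(1) = 0 → root.
Linear factors from roots: (α), (α + 1).
Complete factorization: g(α) = (α)·(α + 1)^2·(α^4 + α^3 + α^2 + α + 1).
Factor degrees with multiplicity: 1 + 1 + 1 + 4 = 7.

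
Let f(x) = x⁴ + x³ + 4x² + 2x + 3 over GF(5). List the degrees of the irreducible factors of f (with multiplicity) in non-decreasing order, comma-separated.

Roots in GF(5): f(0) = 3; f(1) = 1; f(2) = 2; f(3) = 3; f(4) = 0 → root.
Linear factors from roots: (x + 1).
Complete factorization: f(x) = (x + 1)·(x³ + 4x + 3).
Factor degrees with multiplicity: 1 + 3 = 4.

1, 3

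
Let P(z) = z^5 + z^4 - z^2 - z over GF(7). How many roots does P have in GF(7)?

Evaluate at each of the 7 elements of GF(7):
P(0) = 0 → root; P(1) = 0 → root; P(2) = 0 → root; P(3) = 4; P(4) = 0 → root; P(5) = 3; P(6) = 0 → root.
Roots: {0, 1, 2, 4, 6}.

5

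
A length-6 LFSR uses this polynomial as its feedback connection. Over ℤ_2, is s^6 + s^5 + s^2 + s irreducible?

No

Write g(s) = s^6 + s^5 + s^2 + s.
Check for roots in ℤ_2: g(0) = 0 → root; g(1) = 0 → root.
g(0) = 0, so (s) divides g(s); g is reducible.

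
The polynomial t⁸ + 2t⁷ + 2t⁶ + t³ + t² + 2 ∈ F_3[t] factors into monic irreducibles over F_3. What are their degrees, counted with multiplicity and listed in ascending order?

Write g(t) = t⁸ + 2t⁷ + 2t⁶ + t³ + t² + 2.
Roots in F_3: g(0) = 2; g(1) = 0 → root; g(2) = 0 → root.
Linear factors from roots: (t + 2), (t + 1).
Complete factorization: g(t) = (t + 1)·(t + 2)^2·(t² + 1)·(t³ + 2t + 2).
Factor degrees with multiplicity: 1 + 1 + 1 + 2 + 3 = 8.

1, 1, 1, 2, 3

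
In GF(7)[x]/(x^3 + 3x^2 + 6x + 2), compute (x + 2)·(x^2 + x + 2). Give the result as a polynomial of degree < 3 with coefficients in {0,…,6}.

Multiply in GF(7)[x]: (x + 2)·(x^2 + x + 2) = x^3 + 3x^2 + 4x + 4.
Reduce using x^3 ≡ 4x^2 + x + 5 (mod x^3 + 3x^2 + 6x + 2).
Reduced: 5x + 2.

5x + 2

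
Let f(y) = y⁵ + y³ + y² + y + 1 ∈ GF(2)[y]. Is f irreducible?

Yes

Check for roots in GF(2): f(0) = 1; f(1) = 1.
No roots, so no linear factors.
Monic irreducibles of degree 2 over GF(2): y² + y + 1.
None of them divide f (all give nonzero remainder).
No irreducible factor of degree ≤ 2 exists, so f is irreducible over GF(2).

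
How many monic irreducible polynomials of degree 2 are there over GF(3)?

3

x^(3^2) − x is the product of all monic irreducibles of degree dividing 2; Möbius inversion gives N = (1/2) Σ μ(2/d)·3^d.
Divisors of 2: 1, 2; μ(2/d) for each: -1, 1.
Σ = − 3^1 + 3^2 = 6.
N = 6/2 = 3.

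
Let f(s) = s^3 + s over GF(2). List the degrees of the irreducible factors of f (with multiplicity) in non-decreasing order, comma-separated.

Roots in GF(2): f(0) = 0 → root; f(1) = 0 → root.
Linear factors from roots: (s), (s + 1).
Complete factorization: f(s) = (s)·(s + 1)^2.
Factor degrees with multiplicity: 1 + 1 + 1 = 3.

1, 1, 1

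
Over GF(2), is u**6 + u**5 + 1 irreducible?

Write g(u) = u**6 + u**5 + 1.
Check for roots in GF(2): g(0) = 1; g(1) = 1.
No roots, so no linear factors.
Monic irreducibles of degree 2 over GF(2): u**2 + u + 1.
None of them divide g (all give nonzero remainder).
Monic irreducibles of degree 3 over GF(2): u**3 + u + 1, u**3 + u**2 + 1.
None of them divide g (all give nonzero remainder).
No irreducible factor of degree ≤ 3 exists, so g is irreducible over GF(2).

Yes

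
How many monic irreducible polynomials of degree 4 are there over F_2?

3

x^(2^4) − x is the product of all monic irreducibles of degree dividing 4; Möbius inversion gives N = (1/4) Σ μ(4/d)·2^d.
Divisors of 4: 1, 2, 4; μ(4/d) for each: 0, -1, 1.
Σ = − 2^2 + 2^4 = 12.
N = 12/4 = 3.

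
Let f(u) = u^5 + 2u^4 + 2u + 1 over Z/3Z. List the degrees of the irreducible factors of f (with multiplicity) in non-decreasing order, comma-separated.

1, 1, 1, 2

Roots in Z/3Z: f(0) = 1; f(1) = 0 → root; f(2) = 0 → root.
Linear factors from roots: (u + 2), (u + 1).
Complete factorization: f(u) = (u + 1)·(u + 2)^2·(u^2 + 1).
Factor degrees with multiplicity: 1 + 1 + 1 + 2 = 5.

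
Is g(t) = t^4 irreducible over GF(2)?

Check for roots in GF(2): g(0) = 0 → root; g(1) = 1.
g(0) = 0, so (t) divides g(t); g is reducible.

No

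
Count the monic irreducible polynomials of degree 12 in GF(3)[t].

By the necklace-counting formula, N_3(12) = (1/12) Σ_{d|12} μ(12/d)·3^d.
Divisors of 12: 1, 2, 3, 4, 6, 12; μ(12/d) for each: 0, 1, 0, -1, -1, 1.
Σ = 3^2 − 3^4 − 3^6 + 3^12 = 530640.
N = 530640/12 = 44220.

44220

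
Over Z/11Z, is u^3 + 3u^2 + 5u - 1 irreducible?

Write g(u) = u^3 + 3u^2 + 5u - 1.
Check each element of Z/11Z for a root: g(0)=10, g(1)=8, g(2)=7, g(3)=2, g(4)=10, g(5)=4, g(6)=1, g(7)=7, g(8)=6, g(9)=4, g(10)=7.
No roots. A degree-3 polynomial over a field with no linear factor is irreducible.

Yes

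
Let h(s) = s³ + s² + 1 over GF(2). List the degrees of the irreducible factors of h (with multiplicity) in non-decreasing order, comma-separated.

Roots in GF(2): h(0) = 1; h(1) = 1.
Complete factorization: h(s) = (s³ + s² + 1).
Factor degrees with multiplicity: 3 = 3.

3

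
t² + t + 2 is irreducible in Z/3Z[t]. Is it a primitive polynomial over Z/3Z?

Yes

Write f(t) = t² + t + 2.
|GF(3^2)^×| = 3^2 − 1 = 8. Prime factorization: 8 = 2^3.
f is primitive ⇔ t has order 8 in GF(3)[t]/(f), i.e. t^(8/q) ≠ 1 for each prime q | 8.
t^(4) mod f = 2.
None equal 1, so t has full order 8; f is primitive.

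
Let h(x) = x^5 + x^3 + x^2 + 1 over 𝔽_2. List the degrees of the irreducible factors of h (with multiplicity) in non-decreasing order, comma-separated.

1, 1, 1, 2

Roots in 𝔽_2: h(0) = 1; h(1) = 0 → root.
Linear factors from roots: (x + 1).
Complete factorization: h(x) = (x + 1)^3·(x^2 + x + 1).
Factor degrees with multiplicity: 1 + 1 + 1 + 2 = 5.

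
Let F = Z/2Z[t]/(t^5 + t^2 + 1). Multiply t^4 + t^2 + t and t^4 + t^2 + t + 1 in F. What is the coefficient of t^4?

0

Multiply in Z/2Z[t]: (t^4 + t^2 + t)·(t^4 + t^2 + t + 1) = t^8 + t.
Reduce using t^5 ≡ t^2 + 1 (mod t^5 + t^2 + 1).
Reduced: t^3 + t^2 + t + 1.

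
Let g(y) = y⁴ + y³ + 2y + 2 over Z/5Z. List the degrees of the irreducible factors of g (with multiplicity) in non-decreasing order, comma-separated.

1, 1, 2

Roots in Z/5Z: g(0) = 2; g(1) = 1; g(2) = 0 → root; g(3) = 1; g(4) = 0 → root.
Linear factors from roots: (y - 2), (y + 1).
Complete factorization: g(y) = (y + 1)·(y - 2)·(y² + 2y - 1).
Factor degrees with multiplicity: 1 + 1 + 2 = 4.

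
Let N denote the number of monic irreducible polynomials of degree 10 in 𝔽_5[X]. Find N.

Gauss's count: N_{5}(10) = (1/10) Σ_{d|10} μ(10/d)·5^d.
Divisors of 10: 1, 2, 5, 10; μ(10/d) for each: 1, -1, -1, 1.
Σ = 5^1 − 5^2 − 5^5 + 5^10 = 9762480.
N = 9762480/10 = 976248.

976248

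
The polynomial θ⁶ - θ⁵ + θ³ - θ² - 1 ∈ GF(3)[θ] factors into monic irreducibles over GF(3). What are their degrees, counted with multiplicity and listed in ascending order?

Write h(θ) = θ⁶ - θ⁵ + θ³ - θ² - 1.
Roots in GF(3): h(0) = 2; h(1) = 2; h(2) = 2.
Complete factorization: h(θ) = (θ⁶ - θ⁵ + θ³ - θ² - 1).
Factor degrees with multiplicity: 6 = 6.

6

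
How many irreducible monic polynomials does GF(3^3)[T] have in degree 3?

6552

By the necklace-counting formula, N_27(3) = (1/3) Σ_{d|3} μ(3/d)·27^d.
Divisors of 3: 1, 3; μ(3/d) for each: -1, 1.
Σ = − 27^1 + 27^3 = 19656.
N = 19656/3 = 6552.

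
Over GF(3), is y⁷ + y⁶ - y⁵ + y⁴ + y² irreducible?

No

Write g(y) = y⁷ + y⁶ - y⁵ + y⁴ + y².
Check for roots in GF(3): g(0) = 0 → root; g(1) = 0 → root; g(2) = 0 → root.
g(0) = 0, so (y) divides g(y); g is reducible.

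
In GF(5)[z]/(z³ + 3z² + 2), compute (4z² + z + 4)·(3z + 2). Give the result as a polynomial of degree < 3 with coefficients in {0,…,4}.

Multiply in GF(5)[z]: (4z² + z + 4)·(3z + 2) = 2z³ + z² + 4z + 3.
Reduce using z³ ≡ 2z² + 3 (mod z³ + 3z² + 2).
Reduced: 4z + 4.

4z + 4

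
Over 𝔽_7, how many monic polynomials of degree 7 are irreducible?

x^(7^7) − x is the product of all monic irreducibles of degree dividing 7; Möbius inversion gives N = (1/7) Σ μ(7/d)·7^d.
Divisors of 7: 1, 7; μ(7/d) for each: -1, 1.
Σ = − 7^1 + 7^7 = 823536.
N = 823536/7 = 117648.

117648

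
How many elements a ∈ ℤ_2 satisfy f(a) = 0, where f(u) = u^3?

Evaluate at each of the 2 elements of ℤ_2:
f(0) = 0 → root; f(1) = 1.
Roots: {0}.

1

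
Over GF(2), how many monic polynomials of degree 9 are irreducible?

56

By the necklace-counting formula, N_2(9) = (1/9) Σ_{d|9} μ(9/d)·2^d.
Divisors of 9: 1, 3, 9; μ(9/d) for each: 0, -1, 1.
Σ = − 2^3 + 2^9 = 504.
N = 504/9 = 56.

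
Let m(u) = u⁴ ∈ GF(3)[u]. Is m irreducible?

No

Check for roots in GF(3): m(0) = 0 → root; m(1) = 1; m(2) = 1.
m(0) = 0, so (u) divides m(u); m is reducible.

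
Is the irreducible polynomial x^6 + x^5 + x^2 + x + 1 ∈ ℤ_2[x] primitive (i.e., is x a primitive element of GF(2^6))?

Write f(x) = x^6 + x^5 + x^2 + x + 1.
|GF(2^6)^×| = 2^6 − 1 = 63. Prime factorization: 63 = 3^2·7.
f is primitive ⇔ x has order 63 in GF(2)[x]/(f), i.e. x^(63/q) ≠ 1 for each prime q | 63.
x^(21) mod f = x^5 + x^3 + x^2.
x^(9) mod f = x^3 + x^2 + 1.
None equal 1, so x has full order 63; f is primitive.

Yes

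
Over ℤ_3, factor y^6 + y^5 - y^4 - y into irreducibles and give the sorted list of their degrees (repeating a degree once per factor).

1, 1, 1, 1, 2

Write f(y) = y^6 + y^5 - y^4 - y.
Roots in ℤ_3: f(0) = 0 → root; f(1) = 0 → root; f(2) = 0 → root.
Linear factors from roots: (y), (y - 1), (y + 1).
Complete factorization: f(y) = (y)·(y + 1)·(y - 1)^2·(y^2 - y - 1).
Factor degrees with multiplicity: 1 + 1 + 1 + 1 + 2 = 6.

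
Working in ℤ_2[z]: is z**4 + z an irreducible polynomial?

No

Write g(z) = z**4 + z.
Check for roots in ℤ_2: g(0) = 0 → root; g(1) = 0 → root.
g(0) = 0, so (z) divides g(z); g is reducible.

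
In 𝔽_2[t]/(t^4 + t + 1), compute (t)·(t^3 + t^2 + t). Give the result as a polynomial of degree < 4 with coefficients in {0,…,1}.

Multiply in 𝔽_2[t]: (t)·(t^3 + t^2 + t) = t^4 + t^3 + t^2.
Reduce using t^4 ≡ t + 1 (mod t^4 + t + 1).
Reduced: t^3 + t^2 + t + 1.

t^3 + t^2 + t + 1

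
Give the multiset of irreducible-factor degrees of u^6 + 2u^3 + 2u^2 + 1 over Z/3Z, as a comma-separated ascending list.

Write g(u) = u^6 + 2u^3 + 2u^2 + 1.
Roots in Z/3Z: g(0) = 1; g(1) = 0 → root; g(2) = 2.
Linear factors from roots: (u + 2).
Complete factorization: g(u) = (u + 2)·(u^2 + u + 2)·(u^3 + 2u + 1).
Factor degrees with multiplicity: 1 + 2 + 3 = 6.

1, 2, 3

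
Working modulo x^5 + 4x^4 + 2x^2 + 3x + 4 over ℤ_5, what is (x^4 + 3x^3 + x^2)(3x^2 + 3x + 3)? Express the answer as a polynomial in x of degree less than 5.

x^3 + 4x^2 + 3x

Multiply in ℤ_5[x]: (x^4 + 3x^3 + x^2)·(3x^2 + 3x + 3) = 3x^6 + 2x^5 + 2x^3 + 3x^2.
Reduce using x^5 ≡ x^4 + 3x^2 + 2x + 1 (mod x^5 + 4x^4 + 2x^2 + 3x + 4).
Reduced: x^3 + 4x^2 + 3x.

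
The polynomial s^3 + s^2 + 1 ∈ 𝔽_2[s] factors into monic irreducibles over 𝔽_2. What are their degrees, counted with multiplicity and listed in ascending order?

3

Write f(s) = s^3 + s^2 + 1.
Roots in 𝔽_2: f(0) = 1; f(1) = 1.
Complete factorization: f(s) = (s^3 + s^2 + 1).
Factor degrees with multiplicity: 3 = 3.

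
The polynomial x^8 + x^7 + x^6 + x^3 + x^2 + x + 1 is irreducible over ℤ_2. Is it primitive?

Write f(x) = x^8 + x^7 + x^6 + x^3 + x^2 + x + 1.
|GF(2^8)^×| = 2^8 − 1 = 255. Prime factorization: 255 = 3·5·17.
f is primitive ⇔ x has order 255 in GF(2)[x]/(f), i.e. x^(255/q) ≠ 1 for each prime q | 255.
x^(85) mod f = x^5 + x^4 + x^3 + x^2 + 1.
x^(51) mod f = x^6 + x^3.
x^(15) mod f = x^5 + x^4 + x^3 + x + 1.
None equal 1, so x has full order 255; f is primitive.

Yes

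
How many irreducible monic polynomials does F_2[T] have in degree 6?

By the necklace-counting formula, N_2(6) = (1/6) Σ_{d|6} μ(6/d)·2^d.
Divisors of 6: 1, 2, 3, 6; μ(6/d) for each: 1, -1, -1, 1.
Σ = 2^1 − 2^2 − 2^3 + 2^6 = 54.
N = 54/6 = 9.

9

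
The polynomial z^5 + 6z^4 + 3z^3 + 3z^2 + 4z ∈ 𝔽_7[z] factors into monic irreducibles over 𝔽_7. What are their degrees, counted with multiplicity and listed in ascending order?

Write g(z) = z^5 + 6z^4 + 3z^3 + 3z^2 + 4z.
Linear factors from roots: (z).
Complete factorization: g(z) = (z)·(z^2 + 2z + 3)·(z^2 + 4z + 6).
Factor degrees with multiplicity: 1 + 2 + 2 = 5.

1, 2, 2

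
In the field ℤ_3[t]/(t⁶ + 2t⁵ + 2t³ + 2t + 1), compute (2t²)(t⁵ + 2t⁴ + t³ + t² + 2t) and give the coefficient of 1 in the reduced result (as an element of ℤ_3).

Multiply in ℤ_3[t]: (2t²)·(t⁵ + 2t⁴ + t³ + t² + 2t) = 2t⁷ + t⁶ + 2t⁵ + 2t⁴ + t³.
Reduce using t⁶ ≡ t⁵ + t³ + t + 2 (mod t⁶ + 2t⁵ + 2t³ + 2t + 1).
Reduced: 2t⁵ + t⁴ + t³ + 2t² + t.

0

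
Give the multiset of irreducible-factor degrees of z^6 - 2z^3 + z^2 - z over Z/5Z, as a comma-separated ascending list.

Write g(z) = z^6 - 2z^3 + z^2 - z.
Roots in Z/5Z: g(0) = 0 → root; g(1) = 4; g(2) = 0 → root; g(3) = 1; g(4) = 0 → root.
Linear factors from roots: (z), (z - 2), (z + 1).
Complete factorization: g(z) = (z)·(z - 2)·(z + 1)^2·(z^2 - 2).
Factor degrees with multiplicity: 1 + 1 + 1 + 1 + 2 = 6.

1, 1, 1, 1, 2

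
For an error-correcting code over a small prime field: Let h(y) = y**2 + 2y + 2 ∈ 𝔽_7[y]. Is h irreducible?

Check for roots in 𝔽_7: h(0) = 2; h(1) = 5; h(2) = 3; h(3) = 3; h(4) = 5; h(5) = 2; h(6) = 1.
No roots. A degree-2 polynomial over a field with no linear factor is irreducible.

Yes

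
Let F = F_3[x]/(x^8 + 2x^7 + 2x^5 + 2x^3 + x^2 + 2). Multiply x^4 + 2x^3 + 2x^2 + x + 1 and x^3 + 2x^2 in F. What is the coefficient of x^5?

Multiply in F_3[x]: (x^4 + 2x^3 + 2x^2 + x + 1)·(x^3 + 2x^2) = x^7 + x^6 + 2x^4 + 2x^2.
Reduced: x^7 + x^6 + 2x^4 + 2x^2.

0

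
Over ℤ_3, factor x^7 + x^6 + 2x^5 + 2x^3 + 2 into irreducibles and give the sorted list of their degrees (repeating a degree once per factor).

7

Write f(x) = x^7 + x^6 + 2x^5 + 2x^3 + 2.
Roots in ℤ_3: f(0) = 2; f(1) = 2; f(2) = 1.
Complete factorization: f(x) = (x^7 + x^6 + 2x^5 + 2x^3 + 2).
Factor degrees with multiplicity: 7 = 7.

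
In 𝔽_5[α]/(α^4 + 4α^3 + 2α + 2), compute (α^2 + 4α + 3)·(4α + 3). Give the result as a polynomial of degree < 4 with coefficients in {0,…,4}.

4α^3 + 4α^2 + 4α + 4

Multiply in 𝔽_5[α]: (α^2 + 4α + 3)·(4α + 3) = 4α^3 + 4α^2 + 4α + 4.
Reduced: 4α^3 + 4α^2 + 4α + 4.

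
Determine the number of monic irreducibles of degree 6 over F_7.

The number of monic irreducibles of degree 6 over GF(7) is (1/6)·Σ_{d∣6} μ(6/d) 7^d.
Divisors of 6: 1, 2, 3, 6; μ(6/d) for each: 1, -1, -1, 1.
Σ = 7^1 − 7^2 − 7^3 + 7^6 = 117264.
N = 117264/6 = 19544.

19544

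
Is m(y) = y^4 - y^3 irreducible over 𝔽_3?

No

Check for roots in 𝔽_3: m(0) = 0 → root; m(1) = 0 → root; m(2) = 2.
m(0) = 0, so (y) divides m(y); m is reducible.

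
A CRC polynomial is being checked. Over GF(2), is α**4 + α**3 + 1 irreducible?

Write f(α) = α**4 + α**3 + 1.
Check for roots in GF(2): f(0) = 1; f(1) = 1.
No roots, so no linear factors.
Monic irreducibles of degree 2 over GF(2): α**2 + α + 1.
None of them divide f (all give nonzero remainder).
No irreducible factor of degree ≤ 2 exists, so f is irreducible over GF(2).

Yes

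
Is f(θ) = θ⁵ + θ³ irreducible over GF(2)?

Check for roots in GF(2): f(0) = 0 → root; f(1) = 0 → root.
f(0) = 0, so (θ) divides f(θ); f is reducible.

No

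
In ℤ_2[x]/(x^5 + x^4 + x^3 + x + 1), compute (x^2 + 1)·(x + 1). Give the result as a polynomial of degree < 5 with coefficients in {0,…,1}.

Multiply in ℤ_2[x]: (x^2 + 1)·(x + 1) = x^3 + x^2 + x + 1.
Reduced: x^3 + x^2 + x + 1.

x^3 + x^2 + x + 1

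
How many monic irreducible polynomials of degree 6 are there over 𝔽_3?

116

Gauss's count: N_{3}(6) = (1/6) Σ_{d|6} μ(6/d)·3^d.
Divisors of 6: 1, 2, 3, 6; μ(6/d) for each: 1, -1, -1, 1.
Σ = 3^1 − 3^2 − 3^3 + 3^6 = 696.
N = 696/6 = 116.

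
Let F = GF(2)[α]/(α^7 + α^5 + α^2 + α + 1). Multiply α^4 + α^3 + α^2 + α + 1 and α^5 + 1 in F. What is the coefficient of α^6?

Multiply in GF(2)[α]: (α^4 + α^3 + α^2 + α + 1)·(α^5 + 1) = α^9 + α^8 + α^7 + α^6 + α^5 + α^4 + α^3 + α^2 + α + 1.
Reduce using α^7 ≡ α^5 + α^2 + α + 1 (mod α^7 + α^5 + α^2 + α + 1).
Reduced: α^5 + α^3 + α^2 + 1.

0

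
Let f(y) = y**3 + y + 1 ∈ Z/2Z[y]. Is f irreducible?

Check for roots in Z/2Z: f(0) = 1; f(1) = 1.
No roots. A degree-3 polynomial over a field with no linear factor is irreducible.

Yes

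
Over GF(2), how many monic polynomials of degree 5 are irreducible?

6

Gauss's count: N_{2}(5) = (1/5) Σ_{d|5} μ(5/d)·2^d.
Divisors of 5: 1, 5; μ(5/d) for each: -1, 1.
Σ = − 2^1 + 2^5 = 30.
N = 30/5 = 6.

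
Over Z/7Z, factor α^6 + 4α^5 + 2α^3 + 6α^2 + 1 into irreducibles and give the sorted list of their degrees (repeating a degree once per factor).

Write h(α) = α^6 + 4α^5 + 2α^3 + 6α^2 + 1.
Linear factors from roots: (α + 6).
Complete factorization: h(α) = (α + 6)·(α^2 + 2α + 5)·(α^3 + 3α^2 + α + 4).
Factor degrees with multiplicity: 1 + 2 + 3 = 6.

1, 2, 3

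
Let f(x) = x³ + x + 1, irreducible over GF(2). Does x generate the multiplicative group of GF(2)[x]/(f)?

|GF(2^3)^×| = 2^3 − 1 = 7. Prime factorization: 7 = 7.
f is primitive ⇔ x has order 7 in GF(2)[x]/(f), i.e. x^(7/q) ≠ 1 for each prime q | 7.
x^(1) mod f = x.
None equal 1, so x has full order 7; f is primitive.

Yes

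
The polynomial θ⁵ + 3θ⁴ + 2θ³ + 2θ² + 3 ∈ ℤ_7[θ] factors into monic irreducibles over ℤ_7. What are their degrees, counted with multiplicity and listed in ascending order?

Write f(θ) = θ⁵ + 3θ⁴ + 2θ³ + 2θ² + 3.
Complete factorization: f(θ) = (θ⁵ + 3θ⁴ + 2θ³ + 2θ² + 3).
Factor degrees with multiplicity: 5 = 5.

5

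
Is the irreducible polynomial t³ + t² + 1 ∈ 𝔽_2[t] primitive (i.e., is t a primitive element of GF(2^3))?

Write f(t) = t³ + t² + 1.
|GF(2^3)^×| = 2^3 − 1 = 7. Prime factorization: 7 = 7.
f is primitive ⇔ t has order 7 in GF(2)[t]/(f), i.e. t^(7/q) ≠ 1 for each prime q | 7.
t^(1) mod f = t.
None equal 1, so t has full order 7; f is primitive.

Yes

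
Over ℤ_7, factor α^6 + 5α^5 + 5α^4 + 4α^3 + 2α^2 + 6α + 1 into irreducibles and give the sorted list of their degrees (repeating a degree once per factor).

Write h(α) = α^6 + 5α^5 + 5α^4 + 4α^3 + 2α^2 + 6α + 1.
Linear factors from roots: (α + 5).
Complete factorization: h(α) = (α + 5)·(α^2 + 3α + 5)·(α^3 + 4α^2 + 2α + 2).
Factor degrees with multiplicity: 1 + 2 + 3 = 6.

1, 2, 3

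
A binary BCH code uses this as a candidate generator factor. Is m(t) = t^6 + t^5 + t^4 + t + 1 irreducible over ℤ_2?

Yes

Check for roots in ℤ_2: m(0) = 1; m(1) = 1.
No roots, so no linear factors.
Monic irreducibles of degree 2 over GF(2): t^2 + t + 1.
None of them divide m (all give nonzero remainder).
Monic irreducibles of degree 3 over GF(2): t^3 + t + 1, t^3 + t^2 + 1.
None of them divide m (all give nonzero remainder).
No irreducible factor of degree ≤ 3 exists, so m is irreducible over GF(2).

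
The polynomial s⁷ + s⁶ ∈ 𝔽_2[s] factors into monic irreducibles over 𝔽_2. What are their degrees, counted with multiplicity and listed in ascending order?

1, 1, 1, 1, 1, 1, 1

Write f(s) = s⁷ + s⁶.
Roots in 𝔽_2: f(0) = 0 → root; f(1) = 0 → root.
Linear factors from roots: (s), (s + 1).
Complete factorization: f(s) = (s + 1)·(s)^6.
Factor degrees with multiplicity: 1 + 1 + 1 + 1 + 1 + 1 + 1 = 7.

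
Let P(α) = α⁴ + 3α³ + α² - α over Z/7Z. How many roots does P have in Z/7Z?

Evaluate at each of the 7 elements of Z/7Z:
P(0) = 0 → root; P(1) = 4; P(2) = 0 → root; P(3) = 0 → root; P(4) = 5; P(5) = 5; P(6) = 0 → root.
Roots: {0, 2, 3, 6}.

4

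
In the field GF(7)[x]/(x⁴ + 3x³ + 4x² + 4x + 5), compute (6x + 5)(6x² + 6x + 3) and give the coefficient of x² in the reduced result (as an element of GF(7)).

3

Multiply in GF(7)[x]: (6x + 5)·(6x² + 6x + 3) = x³ + 3x² + 6x + 1.
Reduced: x³ + 3x² + 6x + 1.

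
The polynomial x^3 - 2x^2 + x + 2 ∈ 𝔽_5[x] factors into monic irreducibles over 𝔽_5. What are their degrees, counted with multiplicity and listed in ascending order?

3

Write g(x) = x^3 - 2x^2 + x + 2.
Roots in 𝔽_5: g(0) = 2; g(1) = 2; g(2) = 4; g(3) = 4; g(4) = 3.
Complete factorization: g(x) = (x^3 - 2x^2 + x + 2).
Factor degrees with multiplicity: 3 = 3.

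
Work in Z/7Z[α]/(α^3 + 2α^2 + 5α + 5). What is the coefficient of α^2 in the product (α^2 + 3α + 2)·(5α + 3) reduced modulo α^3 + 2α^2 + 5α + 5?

1

Multiply in Z/7Z[α]: (α^2 + 3α + 2)·(5α + 3) = 5α^3 + 4α^2 + 5α + 6.
Reduce using α^3 ≡ 5α^2 + 2α + 2 (mod α^3 + 2α^2 + 5α + 5).
Reduced: α^2 + α + 2.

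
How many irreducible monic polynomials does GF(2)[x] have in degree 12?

By the necklace-counting formula, N_2(12) = (1/12) Σ_{d|12} μ(12/d)·2^d.
Divisors of 12: 1, 2, 3, 4, 6, 12; μ(12/d) for each: 0, 1, 0, -1, -1, 1.
Σ = 2^2 − 2^4 − 2^6 + 2^12 = 4020.
N = 4020/12 = 335.

335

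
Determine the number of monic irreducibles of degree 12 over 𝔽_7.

Gauss's count: N_{7}(12) = (1/12) Σ_{d|12} μ(12/d)·7^d.
Divisors of 12: 1, 2, 3, 4, 6, 12; μ(12/d) for each: 0, 1, 0, -1, -1, 1.
Σ = 7^2 − 7^4 − 7^6 + 7^12 = 13841167200.
N = 13841167200/12 = 1153430600.

1153430600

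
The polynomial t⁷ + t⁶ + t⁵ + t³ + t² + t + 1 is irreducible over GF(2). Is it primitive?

Write f(t) = t⁷ + t⁶ + t⁵ + t³ + t² + t + 1.
|GF(2^7)^×| = 2^7 − 1 = 127. Prime factorization: 127 = 127.
f is primitive ⇔ t has order 127 in GF(2)[t]/(f), i.e. t^(127/q) ≠ 1 for each prime q | 127.
t^(1) mod f = t.
None equal 1, so t has full order 127; f is primitive.

Yes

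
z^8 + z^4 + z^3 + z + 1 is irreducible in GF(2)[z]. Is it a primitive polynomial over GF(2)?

No

Write f(z) = z^8 + z^4 + z^3 + z + 1.
|GF(2^8)^×| = 2^8 − 1 = 255. Prime factorization: 255 = 3·5·17.
f is primitive ⇔ z has order 255 in GF(2)[z]/(f), i.e. z^(255/q) ≠ 1 for each prime q | 255.
z^(85) mod f = z^7 + z^5 + z^4 + z^3 + z^2 + 1.
z^(51) mod f = 1
z^(15) mod f = z^5 + z^3 + z^2 + z + 1.
Since z^(51) = 1, the order of z divides 51 < 255; not primitive.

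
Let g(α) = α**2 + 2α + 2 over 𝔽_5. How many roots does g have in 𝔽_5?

Evaluate at each of the 5 elements of 𝔽_5:
g(0) = 2; g(1) = 0 → root; g(2) = 0 → root; g(3) = 2; g(4) = 1.
Roots: {1, 2}.

2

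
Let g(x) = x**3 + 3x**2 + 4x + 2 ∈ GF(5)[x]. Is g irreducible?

Check for roots in GF(5): g(0) = 2; g(1) = 0 → root; g(2) = 0 → root; g(3) = 3; g(4) = 0 → root.
g(1) = 0, so (x − 1) divides g(x); g is reducible.

No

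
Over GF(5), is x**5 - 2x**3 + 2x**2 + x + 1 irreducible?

Write g(x) = x**5 - 2x**3 + 2x**2 + x + 1.
Check for roots in GF(5): g(0) = 1; g(1) = 3; g(2) = 2; g(3) = 1; g(4) = 3.
No roots, so no linear factors.
Degree-2 irreducible divisors: test the 10 monic irreducibles of degree 2 over GF(5).
None of them divide g (all give nonzero remainder).
No irreducible factor of degree ≤ 2 exists, so g is irreducible over GF(5).

Yes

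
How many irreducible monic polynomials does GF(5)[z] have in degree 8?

48750

Gauss's count: N_{5}(8) = (1/8) Σ_{d|8} μ(8/d)·5^d.
Divisors of 8: 1, 2, 4, 8; μ(8/d) for each: 0, 0, -1, 1.
Σ = − 5^4 + 5^8 = 390000.
N = 390000/8 = 48750.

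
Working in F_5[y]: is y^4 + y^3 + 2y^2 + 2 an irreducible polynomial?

Yes

Write g(y) = y^4 + y^3 + 2y^2 + 2.
Check for roots in F_5: g(0) = 2; g(1) = 1; g(2) = 4; g(3) = 3; g(4) = 4.
No roots, so no linear factors.
Degree-2 irreducible divisors: test the 10 monic irreducibles of degree 2 over GF(5).
None of them divide g (all give nonzero remainder).
No irreducible factor of degree ≤ 2 exists, so g is irreducible over GF(5).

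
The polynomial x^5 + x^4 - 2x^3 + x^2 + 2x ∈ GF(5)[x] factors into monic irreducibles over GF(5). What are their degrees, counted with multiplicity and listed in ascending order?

Write h(x) = x^5 + x^4 - 2x^3 + x^2 + 2x.
Roots in GF(5): h(0) = 0 → root; h(1) = 3; h(2) = 0 → root; h(3) = 0 → root; h(4) = 1.
Linear factors from roots: (x), (x - 2), (x + 2).
Complete factorization: h(x) = (x)·(x + 2)·(x - 2)·(x^2 + x + 2).
Factor degrees with multiplicity: 1 + 1 + 1 + 2 = 5.

1, 1, 1, 2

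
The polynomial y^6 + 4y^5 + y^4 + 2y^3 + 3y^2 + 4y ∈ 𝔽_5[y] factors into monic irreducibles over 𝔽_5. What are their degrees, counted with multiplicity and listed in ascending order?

1, 1, 1, 1, 2

Write f(y) = y^6 + 4y^5 + y^4 + 2y^3 + 3y^2 + 4y.
Roots in 𝔽_5: f(0) = 0 → root; f(1) = 0 → root; f(2) = 4; f(3) = 0 → root; f(4) = 0 → root.
Linear factors from roots: (y), (y + 4), (y + 2), (y + 1).
Complete factorization: f(y) = (y)·(y + 1)·(y + 2)·(y + 4)·(y^2 + 2y + 3).
Factor degrees with multiplicity: 1 + 1 + 1 + 1 + 2 = 6.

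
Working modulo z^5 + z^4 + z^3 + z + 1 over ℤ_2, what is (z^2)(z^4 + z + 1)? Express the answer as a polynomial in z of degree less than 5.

Multiply in ℤ_2[z]: (z^2)·(z^4 + z + 1) = z^6 + z^3 + z^2.
Reduce using z^5 ≡ z^4 + z^3 + z + 1 (mod z^5 + z^4 + z^3 + z + 1).
Reduced: 1.

1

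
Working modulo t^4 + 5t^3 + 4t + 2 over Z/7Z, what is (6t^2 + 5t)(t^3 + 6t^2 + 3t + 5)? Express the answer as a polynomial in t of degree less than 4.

Multiply in Z/7Z[t]: (6t^2 + 5t)·(t^3 + 6t^2 + 3t + 5) = 6t^5 + 6t^4 + 6t^3 + 3t^2 + 4t.
Reduce using t^4 ≡ 2t^3 + 3t + 5 (mod t^4 + 5t^3 + 4t + 2).
Reduced: 4t + 6.

4t + 6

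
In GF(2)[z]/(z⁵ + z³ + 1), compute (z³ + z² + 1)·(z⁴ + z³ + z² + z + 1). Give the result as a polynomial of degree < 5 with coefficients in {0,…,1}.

z^4 + z^2 + z

Multiply in GF(2)[z]: (z³ + z² + 1)·(z⁴ + z³ + z² + z + 1) = z⁷ + z⁴ + z³ + z + 1.
Reduce using z⁵ ≡ z³ + 1 (mod z⁵ + z³ + 1).
Reduced: z⁴ + z² + z.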